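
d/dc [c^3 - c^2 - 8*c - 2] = 3*c^2 - 2*c - 8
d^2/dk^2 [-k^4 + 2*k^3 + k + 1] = 12*k*(1 - k)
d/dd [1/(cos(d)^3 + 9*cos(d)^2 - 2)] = 3*(cos(d) + 6)*sin(d)*cos(d)/(cos(d)^3 + 9*cos(d)^2 - 2)^2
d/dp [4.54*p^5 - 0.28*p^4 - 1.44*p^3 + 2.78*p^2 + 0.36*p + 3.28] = 22.7*p^4 - 1.12*p^3 - 4.32*p^2 + 5.56*p + 0.36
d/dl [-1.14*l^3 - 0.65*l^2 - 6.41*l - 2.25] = -3.42*l^2 - 1.3*l - 6.41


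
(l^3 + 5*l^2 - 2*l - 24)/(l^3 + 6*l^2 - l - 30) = (l + 4)/(l + 5)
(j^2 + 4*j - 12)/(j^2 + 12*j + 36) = (j - 2)/(j + 6)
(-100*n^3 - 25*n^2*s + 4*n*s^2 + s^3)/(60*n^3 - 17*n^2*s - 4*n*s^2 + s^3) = (5*n + s)/(-3*n + s)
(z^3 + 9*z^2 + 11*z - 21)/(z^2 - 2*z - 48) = (-z^3 - 9*z^2 - 11*z + 21)/(-z^2 + 2*z + 48)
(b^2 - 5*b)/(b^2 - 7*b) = (b - 5)/(b - 7)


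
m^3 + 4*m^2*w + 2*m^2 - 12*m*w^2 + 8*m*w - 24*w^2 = (m + 2)*(m - 2*w)*(m + 6*w)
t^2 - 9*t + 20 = (t - 5)*(t - 4)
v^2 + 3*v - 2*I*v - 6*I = (v + 3)*(v - 2*I)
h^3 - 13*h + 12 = (h - 3)*(h - 1)*(h + 4)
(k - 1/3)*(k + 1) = k^2 + 2*k/3 - 1/3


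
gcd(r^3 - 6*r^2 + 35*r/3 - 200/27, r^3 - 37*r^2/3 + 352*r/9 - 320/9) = r^2 - 13*r/3 + 40/9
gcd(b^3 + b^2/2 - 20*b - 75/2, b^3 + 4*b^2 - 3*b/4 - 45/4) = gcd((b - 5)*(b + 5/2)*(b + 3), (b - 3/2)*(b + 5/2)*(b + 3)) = b^2 + 11*b/2 + 15/2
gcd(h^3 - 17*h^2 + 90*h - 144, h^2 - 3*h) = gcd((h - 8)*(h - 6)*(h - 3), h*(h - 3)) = h - 3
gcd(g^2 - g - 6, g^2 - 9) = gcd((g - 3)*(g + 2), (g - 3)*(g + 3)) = g - 3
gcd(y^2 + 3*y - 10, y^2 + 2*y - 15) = y + 5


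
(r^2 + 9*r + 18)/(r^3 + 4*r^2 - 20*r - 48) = (r + 3)/(r^2 - 2*r - 8)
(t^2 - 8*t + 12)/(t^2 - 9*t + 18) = (t - 2)/(t - 3)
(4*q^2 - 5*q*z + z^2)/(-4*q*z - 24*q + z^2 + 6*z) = (-q + z)/(z + 6)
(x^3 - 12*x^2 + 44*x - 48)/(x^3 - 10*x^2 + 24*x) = (x - 2)/x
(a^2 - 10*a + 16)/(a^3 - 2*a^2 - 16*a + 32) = (a - 8)/(a^2 - 16)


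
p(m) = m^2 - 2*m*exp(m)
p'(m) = -2*m*exp(m) + 2*m - 2*exp(m)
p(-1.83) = 3.94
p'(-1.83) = -3.39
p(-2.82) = 8.29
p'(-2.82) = -5.42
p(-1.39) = 2.62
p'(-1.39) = -2.59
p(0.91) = -3.69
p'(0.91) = -7.67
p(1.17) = -6.17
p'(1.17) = -11.64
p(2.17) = -33.30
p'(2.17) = -51.19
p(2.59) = -62.34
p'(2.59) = -90.53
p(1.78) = -17.94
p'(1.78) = -29.41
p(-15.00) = 225.00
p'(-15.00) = -30.00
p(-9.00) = 81.00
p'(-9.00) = -18.00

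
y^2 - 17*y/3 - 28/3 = (y - 7)*(y + 4/3)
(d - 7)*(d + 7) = d^2 - 49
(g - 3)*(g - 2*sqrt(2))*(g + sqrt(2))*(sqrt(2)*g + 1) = sqrt(2)*g^4 - 3*sqrt(2)*g^3 - g^3 - 5*sqrt(2)*g^2 + 3*g^2 - 4*g + 15*sqrt(2)*g + 12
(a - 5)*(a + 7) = a^2 + 2*a - 35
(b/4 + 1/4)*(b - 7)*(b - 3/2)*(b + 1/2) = b^4/4 - 7*b^3/4 - 7*b^2/16 + 23*b/8 + 21/16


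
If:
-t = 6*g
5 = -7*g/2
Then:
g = -10/7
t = 60/7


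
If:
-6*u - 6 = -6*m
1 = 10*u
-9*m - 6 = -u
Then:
No Solution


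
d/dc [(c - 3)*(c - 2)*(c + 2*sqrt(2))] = 3*c^2 - 10*c + 4*sqrt(2)*c - 10*sqrt(2) + 6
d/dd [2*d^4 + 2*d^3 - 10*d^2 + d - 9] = 8*d^3 + 6*d^2 - 20*d + 1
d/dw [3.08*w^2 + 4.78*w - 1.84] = 6.16*w + 4.78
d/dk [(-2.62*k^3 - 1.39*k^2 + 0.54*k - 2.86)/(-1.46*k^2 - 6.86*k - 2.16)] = (3.8252*k^4 + 35.9464*k^3 + 27.3014*k^2 - 2.3464*k - 20.786)/(2.1316*k^4 + 20.0312*k^3 + 53.3668*k^2 + 29.6352*k + 4.6656)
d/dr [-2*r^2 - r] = -4*r - 1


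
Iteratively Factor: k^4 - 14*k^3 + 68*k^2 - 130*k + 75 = (k - 3)*(k^3 - 11*k^2 + 35*k - 25) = (k - 5)*(k - 3)*(k^2 - 6*k + 5) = (k - 5)^2*(k - 3)*(k - 1)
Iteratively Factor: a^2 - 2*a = (a)*(a - 2)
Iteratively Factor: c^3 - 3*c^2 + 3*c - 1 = (c - 1)*(c^2 - 2*c + 1) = (c - 1)^2*(c - 1)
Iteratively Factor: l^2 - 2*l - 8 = (l + 2)*(l - 4)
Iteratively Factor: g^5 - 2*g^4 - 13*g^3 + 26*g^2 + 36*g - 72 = (g + 3)*(g^4 - 5*g^3 + 2*g^2 + 20*g - 24) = (g - 3)*(g + 3)*(g^3 - 2*g^2 - 4*g + 8) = (g - 3)*(g + 2)*(g + 3)*(g^2 - 4*g + 4) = (g - 3)*(g - 2)*(g + 2)*(g + 3)*(g - 2)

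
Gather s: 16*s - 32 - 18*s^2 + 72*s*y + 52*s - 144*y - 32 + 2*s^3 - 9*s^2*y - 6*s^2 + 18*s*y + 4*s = 2*s^3 + s^2*(-9*y - 24) + s*(90*y + 72) - 144*y - 64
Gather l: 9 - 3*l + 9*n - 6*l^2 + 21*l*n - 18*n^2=-6*l^2 + l*(21*n - 3) - 18*n^2 + 9*n + 9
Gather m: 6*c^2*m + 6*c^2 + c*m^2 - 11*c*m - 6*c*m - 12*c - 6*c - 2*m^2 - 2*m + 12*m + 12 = 6*c^2 - 18*c + m^2*(c - 2) + m*(6*c^2 - 17*c + 10) + 12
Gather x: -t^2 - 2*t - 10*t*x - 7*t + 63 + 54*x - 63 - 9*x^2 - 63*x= -t^2 - 9*t - 9*x^2 + x*(-10*t - 9)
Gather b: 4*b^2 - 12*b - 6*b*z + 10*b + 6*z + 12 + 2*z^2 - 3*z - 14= 4*b^2 + b*(-6*z - 2) + 2*z^2 + 3*z - 2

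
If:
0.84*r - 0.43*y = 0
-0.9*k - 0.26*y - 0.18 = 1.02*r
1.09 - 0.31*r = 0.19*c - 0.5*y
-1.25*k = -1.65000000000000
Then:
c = 2.59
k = 1.32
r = -0.90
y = -1.75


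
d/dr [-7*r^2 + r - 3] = 1 - 14*r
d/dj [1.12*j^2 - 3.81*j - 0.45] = 2.24*j - 3.81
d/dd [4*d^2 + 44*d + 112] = 8*d + 44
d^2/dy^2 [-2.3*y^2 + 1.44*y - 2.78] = -4.60000000000000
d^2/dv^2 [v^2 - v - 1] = 2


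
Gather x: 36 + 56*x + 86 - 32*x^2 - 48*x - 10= -32*x^2 + 8*x + 112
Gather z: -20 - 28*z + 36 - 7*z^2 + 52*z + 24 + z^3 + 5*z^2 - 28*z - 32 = z^3 - 2*z^2 - 4*z + 8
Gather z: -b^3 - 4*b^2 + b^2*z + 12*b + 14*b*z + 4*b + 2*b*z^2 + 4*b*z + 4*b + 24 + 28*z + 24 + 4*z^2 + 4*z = -b^3 - 4*b^2 + 20*b + z^2*(2*b + 4) + z*(b^2 + 18*b + 32) + 48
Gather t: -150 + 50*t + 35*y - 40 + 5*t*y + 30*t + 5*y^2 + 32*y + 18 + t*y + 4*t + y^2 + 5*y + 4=t*(6*y + 84) + 6*y^2 + 72*y - 168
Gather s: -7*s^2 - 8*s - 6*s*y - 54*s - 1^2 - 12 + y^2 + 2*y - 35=-7*s^2 + s*(-6*y - 62) + y^2 + 2*y - 48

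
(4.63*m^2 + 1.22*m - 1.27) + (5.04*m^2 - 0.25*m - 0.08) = 9.67*m^2 + 0.97*m - 1.35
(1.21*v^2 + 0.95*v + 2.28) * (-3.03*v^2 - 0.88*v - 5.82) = -3.6663*v^4 - 3.9433*v^3 - 14.7866*v^2 - 7.5354*v - 13.2696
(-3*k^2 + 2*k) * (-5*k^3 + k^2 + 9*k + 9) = 15*k^5 - 13*k^4 - 25*k^3 - 9*k^2 + 18*k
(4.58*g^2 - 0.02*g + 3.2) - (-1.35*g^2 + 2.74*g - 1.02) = 5.93*g^2 - 2.76*g + 4.22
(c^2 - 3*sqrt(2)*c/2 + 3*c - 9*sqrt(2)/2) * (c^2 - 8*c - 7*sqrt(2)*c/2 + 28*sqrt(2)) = c^4 - 5*sqrt(2)*c^3 - 5*c^3 - 27*c^2/2 + 25*sqrt(2)*c^2 - 105*c/2 + 120*sqrt(2)*c - 252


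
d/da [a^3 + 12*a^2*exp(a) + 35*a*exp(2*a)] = 12*a^2*exp(a) + 3*a^2 + 70*a*exp(2*a) + 24*a*exp(a) + 35*exp(2*a)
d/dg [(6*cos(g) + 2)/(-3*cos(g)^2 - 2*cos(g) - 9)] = 2*(9*sin(g)^2 - 6*cos(g) + 16)*sin(g)/(3*cos(g)^2 + 2*cos(g) + 9)^2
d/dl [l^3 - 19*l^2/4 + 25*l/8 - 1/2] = 3*l^2 - 19*l/2 + 25/8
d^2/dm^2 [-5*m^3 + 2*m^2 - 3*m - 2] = 4 - 30*m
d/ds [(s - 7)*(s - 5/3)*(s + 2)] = 3*s^2 - 40*s/3 - 17/3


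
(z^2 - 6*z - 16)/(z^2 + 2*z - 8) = (z^2 - 6*z - 16)/(z^2 + 2*z - 8)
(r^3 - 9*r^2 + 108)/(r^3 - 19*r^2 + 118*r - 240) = (r^2 - 3*r - 18)/(r^2 - 13*r + 40)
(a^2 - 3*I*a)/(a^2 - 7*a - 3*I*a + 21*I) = a/(a - 7)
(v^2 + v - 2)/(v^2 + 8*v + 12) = (v - 1)/(v + 6)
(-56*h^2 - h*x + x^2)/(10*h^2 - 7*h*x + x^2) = (-56*h^2 - h*x + x^2)/(10*h^2 - 7*h*x + x^2)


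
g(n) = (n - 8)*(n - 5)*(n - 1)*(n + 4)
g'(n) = (n - 8)*(n - 5)*(n - 1) + (n - 8)*(n - 5)*(n + 4) + (n - 8)*(n - 1)*(n + 4) + (n - 5)*(n - 1)*(n + 4)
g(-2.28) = -422.21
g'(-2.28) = -17.68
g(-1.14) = -343.47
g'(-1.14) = 133.93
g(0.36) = -98.92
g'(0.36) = 166.14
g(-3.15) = -320.55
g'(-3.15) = -231.80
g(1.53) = 65.80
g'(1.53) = 106.92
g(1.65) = 78.12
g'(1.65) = 98.39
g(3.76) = 112.61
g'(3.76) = -62.06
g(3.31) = 133.84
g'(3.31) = -31.48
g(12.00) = 4928.00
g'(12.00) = 2692.00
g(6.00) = -100.00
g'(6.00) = -80.00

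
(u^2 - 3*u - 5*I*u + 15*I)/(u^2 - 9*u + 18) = (u - 5*I)/(u - 6)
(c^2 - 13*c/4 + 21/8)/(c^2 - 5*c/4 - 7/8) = (2*c - 3)/(2*c + 1)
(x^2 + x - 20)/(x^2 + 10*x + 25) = (x - 4)/(x + 5)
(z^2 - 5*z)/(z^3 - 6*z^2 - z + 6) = z*(z - 5)/(z^3 - 6*z^2 - z + 6)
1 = 1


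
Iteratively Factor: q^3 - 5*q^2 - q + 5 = (q - 5)*(q^2 - 1) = (q - 5)*(q - 1)*(q + 1)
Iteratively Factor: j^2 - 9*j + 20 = (j - 4)*(j - 5)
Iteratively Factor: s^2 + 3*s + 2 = (s + 1)*(s + 2)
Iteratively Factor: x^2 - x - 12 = (x + 3)*(x - 4)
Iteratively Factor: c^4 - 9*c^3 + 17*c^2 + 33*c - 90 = (c + 2)*(c^3 - 11*c^2 + 39*c - 45) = (c - 3)*(c + 2)*(c^2 - 8*c + 15) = (c - 5)*(c - 3)*(c + 2)*(c - 3)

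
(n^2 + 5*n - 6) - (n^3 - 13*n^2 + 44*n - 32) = -n^3 + 14*n^2 - 39*n + 26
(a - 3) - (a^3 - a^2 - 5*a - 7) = -a^3 + a^2 + 6*a + 4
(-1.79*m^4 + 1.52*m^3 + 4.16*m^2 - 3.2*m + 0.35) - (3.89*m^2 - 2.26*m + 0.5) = -1.79*m^4 + 1.52*m^3 + 0.27*m^2 - 0.94*m - 0.15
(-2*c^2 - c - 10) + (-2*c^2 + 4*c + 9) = -4*c^2 + 3*c - 1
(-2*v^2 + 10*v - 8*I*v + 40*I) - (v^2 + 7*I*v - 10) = -3*v^2 + 10*v - 15*I*v + 10 + 40*I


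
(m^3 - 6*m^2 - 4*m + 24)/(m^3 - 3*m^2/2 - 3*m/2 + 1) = 2*(m^2 - 4*m - 12)/(2*m^2 + m - 1)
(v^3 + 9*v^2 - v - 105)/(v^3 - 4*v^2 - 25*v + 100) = (v^2 + 4*v - 21)/(v^2 - 9*v + 20)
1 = 1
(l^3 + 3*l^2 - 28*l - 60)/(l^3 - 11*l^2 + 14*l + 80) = (l + 6)/(l - 8)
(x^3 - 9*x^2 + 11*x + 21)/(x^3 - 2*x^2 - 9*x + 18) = (x^2 - 6*x - 7)/(x^2 + x - 6)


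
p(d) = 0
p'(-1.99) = 0.00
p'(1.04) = 0.00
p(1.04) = 0.00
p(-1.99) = 0.00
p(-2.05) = 0.00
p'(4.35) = 0.00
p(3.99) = 0.00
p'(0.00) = 0.00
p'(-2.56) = 0.00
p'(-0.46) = 0.00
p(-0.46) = 0.00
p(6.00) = 0.00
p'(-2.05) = 0.00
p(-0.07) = 0.00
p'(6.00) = 0.00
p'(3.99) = 0.00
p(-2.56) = 0.00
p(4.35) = 0.00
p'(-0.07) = 0.00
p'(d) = 0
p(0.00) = 0.00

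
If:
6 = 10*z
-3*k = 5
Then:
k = -5/3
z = 3/5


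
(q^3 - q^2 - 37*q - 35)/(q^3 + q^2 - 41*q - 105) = (q + 1)/(q + 3)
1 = 1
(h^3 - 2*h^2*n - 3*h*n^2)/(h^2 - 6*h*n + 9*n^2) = h*(h + n)/(h - 3*n)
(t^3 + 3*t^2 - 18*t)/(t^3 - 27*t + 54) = t/(t - 3)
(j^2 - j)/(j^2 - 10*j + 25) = j*(j - 1)/(j^2 - 10*j + 25)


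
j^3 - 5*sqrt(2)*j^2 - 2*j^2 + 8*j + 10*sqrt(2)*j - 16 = (j - 2)*(j - 4*sqrt(2))*(j - sqrt(2))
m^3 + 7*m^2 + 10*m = m*(m + 2)*(m + 5)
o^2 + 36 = (o - 6*I)*(o + 6*I)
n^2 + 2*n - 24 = (n - 4)*(n + 6)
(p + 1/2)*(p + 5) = p^2 + 11*p/2 + 5/2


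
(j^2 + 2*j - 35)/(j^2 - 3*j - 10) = (j + 7)/(j + 2)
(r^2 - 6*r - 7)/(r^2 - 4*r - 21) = (r + 1)/(r + 3)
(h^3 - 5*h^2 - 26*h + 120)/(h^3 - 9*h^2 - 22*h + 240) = (h - 4)/(h - 8)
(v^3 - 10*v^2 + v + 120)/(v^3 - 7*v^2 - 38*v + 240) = (v + 3)/(v + 6)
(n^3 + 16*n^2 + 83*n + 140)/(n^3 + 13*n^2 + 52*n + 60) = (n^2 + 11*n + 28)/(n^2 + 8*n + 12)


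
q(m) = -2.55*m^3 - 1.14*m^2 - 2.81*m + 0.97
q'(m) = -7.65*m^2 - 2.28*m - 2.81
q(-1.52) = 11.56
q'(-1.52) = -17.02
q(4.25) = -227.32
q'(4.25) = -150.68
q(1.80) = -22.65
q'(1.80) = -31.70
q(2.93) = -81.19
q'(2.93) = -75.16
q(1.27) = -9.66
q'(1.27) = -18.04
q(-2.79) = 55.32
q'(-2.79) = -56.00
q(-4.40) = 208.48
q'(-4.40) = -140.88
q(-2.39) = 35.99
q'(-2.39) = -41.06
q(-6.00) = 527.59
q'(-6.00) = -264.53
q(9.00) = -1975.61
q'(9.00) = -642.98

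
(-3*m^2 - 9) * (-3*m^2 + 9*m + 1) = 9*m^4 - 27*m^3 + 24*m^2 - 81*m - 9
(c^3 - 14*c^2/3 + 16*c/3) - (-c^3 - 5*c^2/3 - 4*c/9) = 2*c^3 - 3*c^2 + 52*c/9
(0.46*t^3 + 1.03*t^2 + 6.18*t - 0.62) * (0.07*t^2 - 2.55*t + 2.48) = 0.0322*t^5 - 1.1009*t^4 - 1.0531*t^3 - 13.248*t^2 + 16.9074*t - 1.5376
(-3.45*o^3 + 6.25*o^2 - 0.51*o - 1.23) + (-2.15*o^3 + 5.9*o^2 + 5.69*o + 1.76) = -5.6*o^3 + 12.15*o^2 + 5.18*o + 0.53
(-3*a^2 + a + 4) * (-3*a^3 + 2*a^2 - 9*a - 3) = 9*a^5 - 9*a^4 + 17*a^3 + 8*a^2 - 39*a - 12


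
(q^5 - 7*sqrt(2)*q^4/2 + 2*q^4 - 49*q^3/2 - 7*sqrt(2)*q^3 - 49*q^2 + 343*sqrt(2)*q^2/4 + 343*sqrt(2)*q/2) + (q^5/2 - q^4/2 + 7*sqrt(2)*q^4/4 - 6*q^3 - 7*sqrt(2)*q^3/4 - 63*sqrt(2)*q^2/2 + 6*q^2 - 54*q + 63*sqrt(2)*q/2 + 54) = 3*q^5/2 - 7*sqrt(2)*q^4/4 + 3*q^4/2 - 61*q^3/2 - 35*sqrt(2)*q^3/4 - 43*q^2 + 217*sqrt(2)*q^2/4 - 54*q + 203*sqrt(2)*q + 54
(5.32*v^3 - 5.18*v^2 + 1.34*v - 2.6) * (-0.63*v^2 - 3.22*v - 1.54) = -3.3516*v^5 - 13.867*v^4 + 7.6426*v^3 + 5.3004*v^2 + 6.3084*v + 4.004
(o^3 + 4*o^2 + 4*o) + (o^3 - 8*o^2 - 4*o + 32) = 2*o^3 - 4*o^2 + 32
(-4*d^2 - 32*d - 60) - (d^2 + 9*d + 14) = -5*d^2 - 41*d - 74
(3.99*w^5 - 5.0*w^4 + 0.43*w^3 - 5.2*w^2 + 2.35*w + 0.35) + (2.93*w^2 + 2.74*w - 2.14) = 3.99*w^5 - 5.0*w^4 + 0.43*w^3 - 2.27*w^2 + 5.09*w - 1.79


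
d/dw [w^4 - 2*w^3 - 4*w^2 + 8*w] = 4*w^3 - 6*w^2 - 8*w + 8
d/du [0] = 0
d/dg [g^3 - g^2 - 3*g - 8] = 3*g^2 - 2*g - 3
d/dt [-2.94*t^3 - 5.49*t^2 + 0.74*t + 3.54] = -8.82*t^2 - 10.98*t + 0.74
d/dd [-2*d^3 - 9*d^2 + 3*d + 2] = -6*d^2 - 18*d + 3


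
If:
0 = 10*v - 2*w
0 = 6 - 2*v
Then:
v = 3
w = 15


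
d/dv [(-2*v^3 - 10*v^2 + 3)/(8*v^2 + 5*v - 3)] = (-16*v^4 - 20*v^3 - 32*v^2 + 12*v - 15)/(64*v^4 + 80*v^3 - 23*v^2 - 30*v + 9)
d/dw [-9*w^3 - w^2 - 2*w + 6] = -27*w^2 - 2*w - 2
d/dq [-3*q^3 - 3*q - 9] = -9*q^2 - 3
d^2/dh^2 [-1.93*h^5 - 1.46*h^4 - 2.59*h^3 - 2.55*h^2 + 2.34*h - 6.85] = -38.6*h^3 - 17.52*h^2 - 15.54*h - 5.1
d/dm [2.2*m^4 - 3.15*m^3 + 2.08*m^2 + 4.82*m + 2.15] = 8.8*m^3 - 9.45*m^2 + 4.16*m + 4.82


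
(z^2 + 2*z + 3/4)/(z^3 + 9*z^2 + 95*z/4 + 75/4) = (2*z + 1)/(2*z^2 + 15*z + 25)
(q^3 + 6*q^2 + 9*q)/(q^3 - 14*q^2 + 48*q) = (q^2 + 6*q + 9)/(q^2 - 14*q + 48)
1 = 1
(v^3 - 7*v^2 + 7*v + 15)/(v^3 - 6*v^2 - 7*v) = (v^2 - 8*v + 15)/(v*(v - 7))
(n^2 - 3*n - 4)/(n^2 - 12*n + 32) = (n + 1)/(n - 8)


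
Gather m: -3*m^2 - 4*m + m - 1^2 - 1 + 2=-3*m^2 - 3*m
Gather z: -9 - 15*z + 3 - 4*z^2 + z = -4*z^2 - 14*z - 6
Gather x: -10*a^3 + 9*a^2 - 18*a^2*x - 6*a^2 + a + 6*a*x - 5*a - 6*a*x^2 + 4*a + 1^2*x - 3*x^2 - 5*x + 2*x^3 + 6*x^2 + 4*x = -10*a^3 + 3*a^2 + 2*x^3 + x^2*(3 - 6*a) + x*(-18*a^2 + 6*a)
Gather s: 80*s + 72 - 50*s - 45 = 30*s + 27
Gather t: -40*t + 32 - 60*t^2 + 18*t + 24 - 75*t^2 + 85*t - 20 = -135*t^2 + 63*t + 36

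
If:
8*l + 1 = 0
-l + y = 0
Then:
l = -1/8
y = -1/8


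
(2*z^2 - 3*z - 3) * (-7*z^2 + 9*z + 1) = -14*z^4 + 39*z^3 - 4*z^2 - 30*z - 3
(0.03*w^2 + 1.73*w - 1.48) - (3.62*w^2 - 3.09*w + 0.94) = -3.59*w^2 + 4.82*w - 2.42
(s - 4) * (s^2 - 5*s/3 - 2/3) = s^3 - 17*s^2/3 + 6*s + 8/3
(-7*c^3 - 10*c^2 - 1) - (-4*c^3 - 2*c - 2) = -3*c^3 - 10*c^2 + 2*c + 1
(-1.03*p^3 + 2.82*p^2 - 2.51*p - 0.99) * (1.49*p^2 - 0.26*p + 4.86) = -1.5347*p^5 + 4.4696*p^4 - 9.4789*p^3 + 12.8827*p^2 - 11.9412*p - 4.8114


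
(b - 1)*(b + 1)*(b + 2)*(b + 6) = b^4 + 8*b^3 + 11*b^2 - 8*b - 12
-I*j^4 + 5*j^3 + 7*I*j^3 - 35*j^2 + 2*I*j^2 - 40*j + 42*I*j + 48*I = (j - 8)*(j - I)*(j + 6*I)*(-I*j - I)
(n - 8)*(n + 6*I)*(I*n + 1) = I*n^3 - 5*n^2 - 8*I*n^2 + 40*n + 6*I*n - 48*I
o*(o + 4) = o^2 + 4*o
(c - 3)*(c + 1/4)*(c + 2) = c^3 - 3*c^2/4 - 25*c/4 - 3/2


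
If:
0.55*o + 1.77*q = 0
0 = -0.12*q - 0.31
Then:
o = 8.31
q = -2.58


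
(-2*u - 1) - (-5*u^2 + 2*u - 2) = 5*u^2 - 4*u + 1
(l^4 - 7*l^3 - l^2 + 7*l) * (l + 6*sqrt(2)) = l^5 - 7*l^4 + 6*sqrt(2)*l^4 - 42*sqrt(2)*l^3 - l^3 - 6*sqrt(2)*l^2 + 7*l^2 + 42*sqrt(2)*l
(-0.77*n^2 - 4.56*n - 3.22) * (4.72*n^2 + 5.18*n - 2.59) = -3.6344*n^4 - 25.5118*n^3 - 36.8249*n^2 - 4.8692*n + 8.3398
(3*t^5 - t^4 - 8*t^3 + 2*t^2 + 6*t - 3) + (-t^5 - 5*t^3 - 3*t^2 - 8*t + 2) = 2*t^5 - t^4 - 13*t^3 - t^2 - 2*t - 1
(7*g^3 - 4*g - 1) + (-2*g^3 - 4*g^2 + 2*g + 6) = 5*g^3 - 4*g^2 - 2*g + 5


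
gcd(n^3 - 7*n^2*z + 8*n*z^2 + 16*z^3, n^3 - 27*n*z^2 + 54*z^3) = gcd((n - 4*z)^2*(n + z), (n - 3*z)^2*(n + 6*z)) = 1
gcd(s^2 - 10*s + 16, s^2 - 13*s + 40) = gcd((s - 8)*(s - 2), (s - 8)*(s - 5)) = s - 8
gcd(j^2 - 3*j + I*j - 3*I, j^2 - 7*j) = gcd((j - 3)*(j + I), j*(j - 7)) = 1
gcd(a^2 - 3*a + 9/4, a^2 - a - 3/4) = a - 3/2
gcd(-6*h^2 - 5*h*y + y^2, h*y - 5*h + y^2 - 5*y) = h + y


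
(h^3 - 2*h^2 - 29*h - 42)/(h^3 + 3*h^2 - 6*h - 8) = (h^3 - 2*h^2 - 29*h - 42)/(h^3 + 3*h^2 - 6*h - 8)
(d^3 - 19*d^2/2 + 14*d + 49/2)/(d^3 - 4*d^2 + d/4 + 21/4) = 2*(d - 7)/(2*d - 3)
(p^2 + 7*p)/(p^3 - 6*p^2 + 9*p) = (p + 7)/(p^2 - 6*p + 9)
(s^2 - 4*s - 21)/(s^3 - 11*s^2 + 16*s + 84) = (s + 3)/(s^2 - 4*s - 12)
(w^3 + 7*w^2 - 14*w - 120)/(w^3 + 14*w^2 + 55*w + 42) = (w^2 + w - 20)/(w^2 + 8*w + 7)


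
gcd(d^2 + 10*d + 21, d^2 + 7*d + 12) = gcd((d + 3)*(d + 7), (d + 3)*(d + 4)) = d + 3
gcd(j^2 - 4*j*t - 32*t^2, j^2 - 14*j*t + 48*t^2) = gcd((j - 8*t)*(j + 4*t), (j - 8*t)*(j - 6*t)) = -j + 8*t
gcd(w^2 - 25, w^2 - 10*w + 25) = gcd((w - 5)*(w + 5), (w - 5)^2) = w - 5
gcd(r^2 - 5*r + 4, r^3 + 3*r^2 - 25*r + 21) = r - 1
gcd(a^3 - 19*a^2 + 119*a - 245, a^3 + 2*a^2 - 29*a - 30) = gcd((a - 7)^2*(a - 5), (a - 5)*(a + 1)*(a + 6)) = a - 5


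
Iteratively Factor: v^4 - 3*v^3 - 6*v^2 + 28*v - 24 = (v - 2)*(v^3 - v^2 - 8*v + 12) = (v - 2)*(v + 3)*(v^2 - 4*v + 4) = (v - 2)^2*(v + 3)*(v - 2)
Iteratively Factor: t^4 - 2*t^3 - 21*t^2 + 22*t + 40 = (t + 1)*(t^3 - 3*t^2 - 18*t + 40) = (t + 1)*(t + 4)*(t^2 - 7*t + 10) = (t - 5)*(t + 1)*(t + 4)*(t - 2)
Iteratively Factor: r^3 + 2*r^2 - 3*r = (r + 3)*(r^2 - r) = (r - 1)*(r + 3)*(r)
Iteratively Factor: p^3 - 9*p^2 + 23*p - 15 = (p - 5)*(p^2 - 4*p + 3) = (p - 5)*(p - 3)*(p - 1)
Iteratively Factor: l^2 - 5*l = (l - 5)*(l)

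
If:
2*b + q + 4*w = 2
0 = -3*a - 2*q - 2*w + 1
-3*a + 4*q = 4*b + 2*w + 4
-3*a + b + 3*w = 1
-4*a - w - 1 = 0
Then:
No Solution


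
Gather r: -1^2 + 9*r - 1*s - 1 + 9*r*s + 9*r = r*(9*s + 18) - s - 2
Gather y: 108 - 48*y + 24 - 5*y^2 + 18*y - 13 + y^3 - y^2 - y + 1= y^3 - 6*y^2 - 31*y + 120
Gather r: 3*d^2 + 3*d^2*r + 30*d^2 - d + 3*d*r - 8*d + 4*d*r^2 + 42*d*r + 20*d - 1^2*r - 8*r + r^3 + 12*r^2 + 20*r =33*d^2 + 11*d + r^3 + r^2*(4*d + 12) + r*(3*d^2 + 45*d + 11)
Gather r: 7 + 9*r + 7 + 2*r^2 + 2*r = 2*r^2 + 11*r + 14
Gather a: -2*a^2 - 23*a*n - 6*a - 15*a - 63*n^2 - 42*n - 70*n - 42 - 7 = -2*a^2 + a*(-23*n - 21) - 63*n^2 - 112*n - 49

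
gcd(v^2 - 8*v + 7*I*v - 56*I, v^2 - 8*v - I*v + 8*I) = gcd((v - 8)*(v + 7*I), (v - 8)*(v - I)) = v - 8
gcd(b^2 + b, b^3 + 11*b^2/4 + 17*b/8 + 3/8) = b + 1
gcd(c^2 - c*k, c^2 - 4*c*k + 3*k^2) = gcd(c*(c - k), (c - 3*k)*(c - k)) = c - k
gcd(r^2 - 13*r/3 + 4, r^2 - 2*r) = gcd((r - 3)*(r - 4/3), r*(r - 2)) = 1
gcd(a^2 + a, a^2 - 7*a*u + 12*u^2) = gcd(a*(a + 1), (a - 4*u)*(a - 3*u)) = 1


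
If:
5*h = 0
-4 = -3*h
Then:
No Solution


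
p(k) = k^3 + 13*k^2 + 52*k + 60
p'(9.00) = 529.00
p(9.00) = 2310.00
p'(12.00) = 796.00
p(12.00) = 4284.00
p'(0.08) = 54.10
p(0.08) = 64.24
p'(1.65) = 103.07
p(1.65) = 185.68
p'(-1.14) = 26.26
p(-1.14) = 16.13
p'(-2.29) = 8.19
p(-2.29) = -2.92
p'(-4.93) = -3.27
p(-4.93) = -0.22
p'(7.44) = 411.50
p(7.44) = 1578.31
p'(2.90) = 152.63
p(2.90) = 344.52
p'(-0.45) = 40.91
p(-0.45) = 39.14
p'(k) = 3*k^2 + 26*k + 52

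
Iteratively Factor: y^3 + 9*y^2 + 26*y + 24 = (y + 2)*(y^2 + 7*y + 12) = (y + 2)*(y + 4)*(y + 3)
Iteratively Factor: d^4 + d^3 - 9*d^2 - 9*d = (d - 3)*(d^3 + 4*d^2 + 3*d) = (d - 3)*(d + 3)*(d^2 + d) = d*(d - 3)*(d + 3)*(d + 1)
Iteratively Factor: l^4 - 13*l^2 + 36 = (l - 3)*(l^3 + 3*l^2 - 4*l - 12) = (l - 3)*(l + 3)*(l^2 - 4) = (l - 3)*(l + 2)*(l + 3)*(l - 2)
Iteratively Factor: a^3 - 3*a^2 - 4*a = (a - 4)*(a^2 + a) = (a - 4)*(a + 1)*(a)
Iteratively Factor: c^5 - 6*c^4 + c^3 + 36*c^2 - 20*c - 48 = (c - 3)*(c^4 - 3*c^3 - 8*c^2 + 12*c + 16) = (c - 4)*(c - 3)*(c^3 + c^2 - 4*c - 4) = (c - 4)*(c - 3)*(c - 2)*(c^2 + 3*c + 2) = (c - 4)*(c - 3)*(c - 2)*(c + 2)*(c + 1)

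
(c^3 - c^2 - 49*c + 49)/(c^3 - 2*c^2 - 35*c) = (c^2 + 6*c - 7)/(c*(c + 5))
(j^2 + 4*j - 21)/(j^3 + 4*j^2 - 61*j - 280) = (j - 3)/(j^2 - 3*j - 40)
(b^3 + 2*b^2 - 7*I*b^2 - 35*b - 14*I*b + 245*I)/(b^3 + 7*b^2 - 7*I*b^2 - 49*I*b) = (b - 5)/b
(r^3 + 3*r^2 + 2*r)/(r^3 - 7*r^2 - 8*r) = (r + 2)/(r - 8)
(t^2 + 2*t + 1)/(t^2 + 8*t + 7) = (t + 1)/(t + 7)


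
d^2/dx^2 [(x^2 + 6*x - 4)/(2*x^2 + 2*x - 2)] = (5*x^3 - 9*x^2 + 6*x - 1)/(x^6 + 3*x^5 - 5*x^3 + 3*x - 1)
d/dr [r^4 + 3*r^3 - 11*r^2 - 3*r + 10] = 4*r^3 + 9*r^2 - 22*r - 3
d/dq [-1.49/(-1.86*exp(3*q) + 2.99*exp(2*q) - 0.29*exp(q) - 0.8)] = (-8.3142*exp(2*q) + 8.9102*exp(q) - 0.4321)*exp(q)/(1.86*exp(3*q) - 2.99*exp(2*q) + 0.29*exp(q) + 0.8)^2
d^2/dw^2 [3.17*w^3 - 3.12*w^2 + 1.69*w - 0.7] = 19.02*w - 6.24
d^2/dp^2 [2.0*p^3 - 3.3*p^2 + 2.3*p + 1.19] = 12.0*p - 6.6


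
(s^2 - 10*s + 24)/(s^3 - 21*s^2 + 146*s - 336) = (s - 4)/(s^2 - 15*s + 56)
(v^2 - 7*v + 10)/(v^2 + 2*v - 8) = (v - 5)/(v + 4)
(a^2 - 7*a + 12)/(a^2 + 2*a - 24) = (a - 3)/(a + 6)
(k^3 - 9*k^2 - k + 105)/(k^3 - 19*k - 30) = (k - 7)/(k + 2)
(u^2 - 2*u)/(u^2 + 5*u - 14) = u/(u + 7)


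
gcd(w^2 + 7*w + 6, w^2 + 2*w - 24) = w + 6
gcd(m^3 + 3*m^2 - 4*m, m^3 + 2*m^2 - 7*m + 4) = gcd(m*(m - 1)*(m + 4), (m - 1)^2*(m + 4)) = m^2 + 3*m - 4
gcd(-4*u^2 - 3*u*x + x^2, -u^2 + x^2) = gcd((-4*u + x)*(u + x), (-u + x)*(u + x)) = u + x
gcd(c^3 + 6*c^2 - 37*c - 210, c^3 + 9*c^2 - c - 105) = c^2 + 12*c + 35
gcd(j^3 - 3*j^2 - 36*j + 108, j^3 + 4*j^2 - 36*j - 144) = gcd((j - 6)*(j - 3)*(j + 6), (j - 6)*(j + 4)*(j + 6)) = j^2 - 36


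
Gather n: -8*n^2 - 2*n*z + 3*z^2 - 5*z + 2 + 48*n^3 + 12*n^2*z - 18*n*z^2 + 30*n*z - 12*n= 48*n^3 + n^2*(12*z - 8) + n*(-18*z^2 + 28*z - 12) + 3*z^2 - 5*z + 2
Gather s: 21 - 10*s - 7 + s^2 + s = s^2 - 9*s + 14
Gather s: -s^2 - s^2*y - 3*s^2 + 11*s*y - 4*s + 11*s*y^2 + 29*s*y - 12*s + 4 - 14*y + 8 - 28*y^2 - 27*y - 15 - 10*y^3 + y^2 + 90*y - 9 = s^2*(-y - 4) + s*(11*y^2 + 40*y - 16) - 10*y^3 - 27*y^2 + 49*y - 12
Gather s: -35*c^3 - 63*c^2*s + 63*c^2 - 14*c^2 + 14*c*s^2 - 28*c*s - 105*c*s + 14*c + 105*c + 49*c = -35*c^3 + 49*c^2 + 14*c*s^2 + 168*c + s*(-63*c^2 - 133*c)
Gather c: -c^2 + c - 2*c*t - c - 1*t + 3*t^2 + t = -c^2 - 2*c*t + 3*t^2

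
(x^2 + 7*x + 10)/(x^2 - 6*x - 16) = (x + 5)/(x - 8)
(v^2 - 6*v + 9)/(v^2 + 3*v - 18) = (v - 3)/(v + 6)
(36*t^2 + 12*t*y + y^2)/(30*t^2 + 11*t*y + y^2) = (6*t + y)/(5*t + y)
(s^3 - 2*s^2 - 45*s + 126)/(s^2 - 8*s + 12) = (s^2 + 4*s - 21)/(s - 2)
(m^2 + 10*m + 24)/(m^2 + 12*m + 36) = (m + 4)/(m + 6)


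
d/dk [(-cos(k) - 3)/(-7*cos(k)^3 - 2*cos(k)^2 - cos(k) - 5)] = (45*cos(k) + 65*cos(2*k) + 7*cos(3*k) + 61)*sin(k)/(2*(7*cos(k)^3 + 2*cos(k)^2 + cos(k) + 5)^2)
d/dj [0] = 0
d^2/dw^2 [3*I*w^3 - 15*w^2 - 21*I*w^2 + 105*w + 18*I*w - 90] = 18*I*w - 30 - 42*I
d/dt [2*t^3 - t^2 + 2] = 2*t*(3*t - 1)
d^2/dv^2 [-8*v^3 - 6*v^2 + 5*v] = -48*v - 12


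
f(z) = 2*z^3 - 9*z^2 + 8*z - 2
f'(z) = 6*z^2 - 18*z + 8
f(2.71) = -6.61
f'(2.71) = 3.28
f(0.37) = -0.17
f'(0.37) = 2.16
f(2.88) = -5.83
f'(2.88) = 5.93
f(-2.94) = -154.14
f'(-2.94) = 112.78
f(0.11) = -1.23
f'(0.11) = 6.09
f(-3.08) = -170.45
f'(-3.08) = 120.36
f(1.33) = -2.57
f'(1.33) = -5.33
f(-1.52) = -41.98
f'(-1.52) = 49.22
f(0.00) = -2.00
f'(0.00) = 8.00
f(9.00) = 799.00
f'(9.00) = 332.00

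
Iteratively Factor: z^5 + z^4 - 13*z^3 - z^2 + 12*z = (z + 1)*(z^4 - 13*z^2 + 12*z) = z*(z + 1)*(z^3 - 13*z + 12) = z*(z - 1)*(z + 1)*(z^2 + z - 12) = z*(z - 1)*(z + 1)*(z + 4)*(z - 3)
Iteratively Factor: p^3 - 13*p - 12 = (p + 1)*(p^2 - p - 12) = (p + 1)*(p + 3)*(p - 4)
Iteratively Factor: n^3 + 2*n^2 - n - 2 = (n + 2)*(n^2 - 1) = (n - 1)*(n + 2)*(n + 1)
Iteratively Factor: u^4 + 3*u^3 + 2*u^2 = (u)*(u^3 + 3*u^2 + 2*u) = u^2*(u^2 + 3*u + 2) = u^2*(u + 1)*(u + 2)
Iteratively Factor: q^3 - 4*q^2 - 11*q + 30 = (q - 5)*(q^2 + q - 6) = (q - 5)*(q - 2)*(q + 3)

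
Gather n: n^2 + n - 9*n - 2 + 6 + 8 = n^2 - 8*n + 12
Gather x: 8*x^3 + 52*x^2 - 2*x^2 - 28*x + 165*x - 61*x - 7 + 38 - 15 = 8*x^3 + 50*x^2 + 76*x + 16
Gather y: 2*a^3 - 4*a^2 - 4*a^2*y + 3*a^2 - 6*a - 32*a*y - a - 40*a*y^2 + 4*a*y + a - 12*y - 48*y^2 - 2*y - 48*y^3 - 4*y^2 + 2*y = 2*a^3 - a^2 - 6*a - 48*y^3 + y^2*(-40*a - 52) + y*(-4*a^2 - 28*a - 12)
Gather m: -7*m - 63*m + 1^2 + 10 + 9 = 20 - 70*m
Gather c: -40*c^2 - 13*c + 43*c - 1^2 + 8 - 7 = -40*c^2 + 30*c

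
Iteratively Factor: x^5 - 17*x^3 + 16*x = (x - 1)*(x^4 + x^3 - 16*x^2 - 16*x) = (x - 4)*(x - 1)*(x^3 + 5*x^2 + 4*x) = (x - 4)*(x - 1)*(x + 1)*(x^2 + 4*x) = (x - 4)*(x - 1)*(x + 1)*(x + 4)*(x)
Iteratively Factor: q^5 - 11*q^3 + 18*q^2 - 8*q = (q - 1)*(q^4 + q^3 - 10*q^2 + 8*q) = (q - 1)^2*(q^3 + 2*q^2 - 8*q) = (q - 1)^2*(q + 4)*(q^2 - 2*q) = q*(q - 1)^2*(q + 4)*(q - 2)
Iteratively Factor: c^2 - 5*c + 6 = (c - 3)*(c - 2)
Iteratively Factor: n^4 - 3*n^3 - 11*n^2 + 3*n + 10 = (n - 1)*(n^3 - 2*n^2 - 13*n - 10) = (n - 1)*(n + 2)*(n^2 - 4*n - 5) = (n - 1)*(n + 1)*(n + 2)*(n - 5)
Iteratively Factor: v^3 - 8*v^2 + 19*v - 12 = (v - 4)*(v^2 - 4*v + 3) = (v - 4)*(v - 1)*(v - 3)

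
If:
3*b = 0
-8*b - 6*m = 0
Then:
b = 0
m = 0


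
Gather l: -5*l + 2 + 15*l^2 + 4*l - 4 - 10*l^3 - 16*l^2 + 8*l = -10*l^3 - l^2 + 7*l - 2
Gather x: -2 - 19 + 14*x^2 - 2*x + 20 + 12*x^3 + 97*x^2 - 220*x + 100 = 12*x^3 + 111*x^2 - 222*x + 99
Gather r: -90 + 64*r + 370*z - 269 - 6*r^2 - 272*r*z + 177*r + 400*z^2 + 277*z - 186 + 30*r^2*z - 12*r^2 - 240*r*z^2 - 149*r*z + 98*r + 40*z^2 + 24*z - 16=r^2*(30*z - 18) + r*(-240*z^2 - 421*z + 339) + 440*z^2 + 671*z - 561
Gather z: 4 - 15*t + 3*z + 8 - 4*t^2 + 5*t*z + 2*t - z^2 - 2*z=-4*t^2 - 13*t - z^2 + z*(5*t + 1) + 12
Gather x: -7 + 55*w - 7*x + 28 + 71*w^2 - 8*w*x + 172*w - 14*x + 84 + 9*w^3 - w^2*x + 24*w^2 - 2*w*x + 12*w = 9*w^3 + 95*w^2 + 239*w + x*(-w^2 - 10*w - 21) + 105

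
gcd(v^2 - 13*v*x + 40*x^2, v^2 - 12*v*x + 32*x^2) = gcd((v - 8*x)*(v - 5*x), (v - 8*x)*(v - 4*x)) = -v + 8*x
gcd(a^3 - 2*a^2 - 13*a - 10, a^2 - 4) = a + 2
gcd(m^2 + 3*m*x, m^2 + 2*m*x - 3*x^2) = m + 3*x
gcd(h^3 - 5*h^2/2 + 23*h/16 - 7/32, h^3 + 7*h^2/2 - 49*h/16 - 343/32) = h - 7/4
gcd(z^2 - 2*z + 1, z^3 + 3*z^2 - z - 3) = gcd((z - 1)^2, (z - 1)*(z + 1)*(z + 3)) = z - 1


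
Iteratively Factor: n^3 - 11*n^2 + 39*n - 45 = (n - 5)*(n^2 - 6*n + 9) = (n - 5)*(n - 3)*(n - 3)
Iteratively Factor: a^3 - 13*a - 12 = (a + 1)*(a^2 - a - 12) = (a - 4)*(a + 1)*(a + 3)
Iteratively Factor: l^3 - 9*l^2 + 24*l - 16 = (l - 1)*(l^2 - 8*l + 16) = (l - 4)*(l - 1)*(l - 4)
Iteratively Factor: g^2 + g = (g)*(g + 1)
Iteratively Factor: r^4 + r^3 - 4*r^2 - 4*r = (r + 2)*(r^3 - r^2 - 2*r) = (r + 1)*(r + 2)*(r^2 - 2*r) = r*(r + 1)*(r + 2)*(r - 2)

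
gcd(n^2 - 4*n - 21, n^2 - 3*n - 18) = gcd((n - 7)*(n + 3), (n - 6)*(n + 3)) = n + 3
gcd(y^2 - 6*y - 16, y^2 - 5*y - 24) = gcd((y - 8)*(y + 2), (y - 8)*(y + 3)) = y - 8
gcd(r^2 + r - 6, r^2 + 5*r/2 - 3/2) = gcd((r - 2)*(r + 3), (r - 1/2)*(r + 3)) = r + 3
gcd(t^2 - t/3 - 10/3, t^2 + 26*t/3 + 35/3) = t + 5/3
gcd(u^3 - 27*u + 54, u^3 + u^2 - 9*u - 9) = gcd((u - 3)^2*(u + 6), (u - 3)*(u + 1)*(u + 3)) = u - 3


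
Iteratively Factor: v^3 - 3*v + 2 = (v - 1)*(v^2 + v - 2) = (v - 1)^2*(v + 2)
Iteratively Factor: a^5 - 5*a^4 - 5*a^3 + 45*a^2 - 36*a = (a + 3)*(a^4 - 8*a^3 + 19*a^2 - 12*a) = (a - 1)*(a + 3)*(a^3 - 7*a^2 + 12*a) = a*(a - 1)*(a + 3)*(a^2 - 7*a + 12) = a*(a - 4)*(a - 1)*(a + 3)*(a - 3)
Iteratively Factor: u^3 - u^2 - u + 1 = (u + 1)*(u^2 - 2*u + 1) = (u - 1)*(u + 1)*(u - 1)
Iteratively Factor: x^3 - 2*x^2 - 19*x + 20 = (x - 5)*(x^2 + 3*x - 4) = (x - 5)*(x + 4)*(x - 1)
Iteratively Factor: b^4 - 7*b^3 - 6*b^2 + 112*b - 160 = (b - 5)*(b^3 - 2*b^2 - 16*b + 32) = (b - 5)*(b - 2)*(b^2 - 16) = (b - 5)*(b - 2)*(b + 4)*(b - 4)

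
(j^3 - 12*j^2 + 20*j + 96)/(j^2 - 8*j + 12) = (j^2 - 6*j - 16)/(j - 2)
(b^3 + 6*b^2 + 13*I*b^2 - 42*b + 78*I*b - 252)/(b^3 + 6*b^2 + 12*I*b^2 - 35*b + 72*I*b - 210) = (b + 6*I)/(b + 5*I)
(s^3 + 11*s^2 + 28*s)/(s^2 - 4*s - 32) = s*(s + 7)/(s - 8)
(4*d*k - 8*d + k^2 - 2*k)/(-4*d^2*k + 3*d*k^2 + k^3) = (2 - k)/(k*(d - k))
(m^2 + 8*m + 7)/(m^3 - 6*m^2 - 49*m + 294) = (m + 1)/(m^2 - 13*m + 42)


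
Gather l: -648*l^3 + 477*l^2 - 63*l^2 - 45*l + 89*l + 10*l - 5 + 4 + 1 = -648*l^3 + 414*l^2 + 54*l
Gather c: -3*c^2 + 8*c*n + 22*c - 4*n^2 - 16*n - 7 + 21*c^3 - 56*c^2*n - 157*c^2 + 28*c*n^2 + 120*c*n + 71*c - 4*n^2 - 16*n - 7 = 21*c^3 + c^2*(-56*n - 160) + c*(28*n^2 + 128*n + 93) - 8*n^2 - 32*n - 14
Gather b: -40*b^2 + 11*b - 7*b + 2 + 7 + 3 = -40*b^2 + 4*b + 12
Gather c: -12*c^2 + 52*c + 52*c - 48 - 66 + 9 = -12*c^2 + 104*c - 105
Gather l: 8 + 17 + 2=27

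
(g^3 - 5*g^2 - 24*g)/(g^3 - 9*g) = (g - 8)/(g - 3)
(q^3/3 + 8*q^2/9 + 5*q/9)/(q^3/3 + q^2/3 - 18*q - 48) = q*(3*q^2 + 8*q + 5)/(3*(q^3 + q^2 - 54*q - 144))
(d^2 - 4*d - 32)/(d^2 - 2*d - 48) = (d + 4)/(d + 6)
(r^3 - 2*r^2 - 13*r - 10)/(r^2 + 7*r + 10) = (r^2 - 4*r - 5)/(r + 5)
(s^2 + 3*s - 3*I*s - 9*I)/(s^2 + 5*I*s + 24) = (s + 3)/(s + 8*I)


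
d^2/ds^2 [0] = 0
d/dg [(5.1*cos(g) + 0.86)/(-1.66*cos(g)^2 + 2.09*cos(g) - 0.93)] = (-8.466*cos(g)^2 - 2.8552*cos(g) + 6.5404)*sin(g)/(2.7556*cos(g)^4 - 6.9388*cos(g)^3 + 7.4557*cos(g)^2 - 3.8874*cos(g) + 0.8649)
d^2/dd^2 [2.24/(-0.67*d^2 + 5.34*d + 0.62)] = (-2.011072*d^2 + 16.028544*d + 2.24*(1.34*d - 5.34)*(2.68*d - 10.68) + 1.860992)/(-0.67*d^2 + 5.34*d + 0.62)^3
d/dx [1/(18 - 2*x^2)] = x/(x^2 - 9)^2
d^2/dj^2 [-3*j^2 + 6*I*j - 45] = -6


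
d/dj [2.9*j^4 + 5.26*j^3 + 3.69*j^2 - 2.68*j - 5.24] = 11.6*j^3 + 15.78*j^2 + 7.38*j - 2.68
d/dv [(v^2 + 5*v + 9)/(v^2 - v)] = 3*(-2*v^2 - 6*v + 3)/(v^2*(v^2 - 2*v + 1))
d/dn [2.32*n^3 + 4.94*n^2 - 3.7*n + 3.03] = 6.96*n^2 + 9.88*n - 3.7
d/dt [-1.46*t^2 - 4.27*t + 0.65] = -2.92*t - 4.27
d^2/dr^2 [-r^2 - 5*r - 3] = -2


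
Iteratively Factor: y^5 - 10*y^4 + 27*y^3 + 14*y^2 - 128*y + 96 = (y - 1)*(y^4 - 9*y^3 + 18*y^2 + 32*y - 96) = (y - 4)*(y - 1)*(y^3 - 5*y^2 - 2*y + 24) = (y - 4)*(y - 3)*(y - 1)*(y^2 - 2*y - 8) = (y - 4)*(y - 3)*(y - 1)*(y + 2)*(y - 4)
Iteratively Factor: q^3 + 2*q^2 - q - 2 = (q - 1)*(q^2 + 3*q + 2) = (q - 1)*(q + 2)*(q + 1)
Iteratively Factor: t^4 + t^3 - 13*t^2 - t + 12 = (t + 4)*(t^3 - 3*t^2 - t + 3) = (t - 3)*(t + 4)*(t^2 - 1) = (t - 3)*(t - 1)*(t + 4)*(t + 1)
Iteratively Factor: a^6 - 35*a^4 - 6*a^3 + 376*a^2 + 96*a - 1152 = (a - 4)*(a^5 + 4*a^4 - 19*a^3 - 82*a^2 + 48*a + 288) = (a - 4)*(a + 4)*(a^4 - 19*a^2 - 6*a + 72) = (a - 4)^2*(a + 4)*(a^3 + 4*a^2 - 3*a - 18) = (a - 4)^2*(a + 3)*(a + 4)*(a^2 + a - 6) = (a - 4)^2*(a + 3)^2*(a + 4)*(a - 2)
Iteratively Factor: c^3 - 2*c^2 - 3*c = (c - 3)*(c^2 + c) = c*(c - 3)*(c + 1)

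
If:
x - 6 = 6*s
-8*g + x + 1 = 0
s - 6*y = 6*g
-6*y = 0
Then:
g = -1/4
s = -3/2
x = -3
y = 0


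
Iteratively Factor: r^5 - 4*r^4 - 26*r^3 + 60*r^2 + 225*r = (r - 5)*(r^4 + r^3 - 21*r^2 - 45*r) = (r - 5)*(r + 3)*(r^3 - 2*r^2 - 15*r) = r*(r - 5)*(r + 3)*(r^2 - 2*r - 15) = r*(r - 5)*(r + 3)^2*(r - 5)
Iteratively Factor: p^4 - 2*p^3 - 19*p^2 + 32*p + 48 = (p + 1)*(p^3 - 3*p^2 - 16*p + 48) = (p + 1)*(p + 4)*(p^2 - 7*p + 12) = (p - 3)*(p + 1)*(p + 4)*(p - 4)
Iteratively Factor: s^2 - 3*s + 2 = (s - 2)*(s - 1)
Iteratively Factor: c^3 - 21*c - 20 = (c + 4)*(c^2 - 4*c - 5) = (c + 1)*(c + 4)*(c - 5)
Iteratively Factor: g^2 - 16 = (g + 4)*(g - 4)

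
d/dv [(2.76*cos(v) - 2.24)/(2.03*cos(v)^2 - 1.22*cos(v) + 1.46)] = (5.6028*cos(v)^2 - 9.0944*cos(v) - 1.2968)*sin(v)/(4.1209*cos(v)^4 - 4.9532*cos(v)^3 + 7.416*cos(v)^2 - 3.5624*cos(v) + 2.1316)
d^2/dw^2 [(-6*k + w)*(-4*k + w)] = 2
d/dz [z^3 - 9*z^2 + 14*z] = 3*z^2 - 18*z + 14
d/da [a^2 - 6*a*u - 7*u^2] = 2*a - 6*u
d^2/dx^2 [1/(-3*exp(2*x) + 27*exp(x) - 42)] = (-2*(2*exp(x) - 9)^2*exp(x) + (4*exp(x) - 9)*(exp(2*x) - 9*exp(x) + 14))*exp(x)/(3*(exp(2*x) - 9*exp(x) + 14)^3)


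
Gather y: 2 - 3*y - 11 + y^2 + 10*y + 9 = y^2 + 7*y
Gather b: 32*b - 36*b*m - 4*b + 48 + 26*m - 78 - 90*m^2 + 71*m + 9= b*(28 - 36*m) - 90*m^2 + 97*m - 21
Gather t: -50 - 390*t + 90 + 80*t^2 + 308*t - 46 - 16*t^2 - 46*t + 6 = 64*t^2 - 128*t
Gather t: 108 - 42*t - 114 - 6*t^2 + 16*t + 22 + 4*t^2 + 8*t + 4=-2*t^2 - 18*t + 20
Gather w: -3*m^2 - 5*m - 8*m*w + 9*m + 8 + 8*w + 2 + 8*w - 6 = -3*m^2 + 4*m + w*(16 - 8*m) + 4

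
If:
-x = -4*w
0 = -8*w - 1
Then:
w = -1/8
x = -1/2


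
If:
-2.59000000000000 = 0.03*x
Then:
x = -86.33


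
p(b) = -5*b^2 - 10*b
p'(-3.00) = 20.00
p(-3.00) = -15.00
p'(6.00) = -70.00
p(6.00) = -240.00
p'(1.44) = -24.40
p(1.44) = -24.77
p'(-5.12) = 41.20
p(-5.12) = -79.87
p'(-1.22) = 2.20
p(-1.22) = 4.76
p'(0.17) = -11.70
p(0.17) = -1.84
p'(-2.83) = 18.30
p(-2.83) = -11.74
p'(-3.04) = 20.40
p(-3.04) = -15.81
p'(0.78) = -17.80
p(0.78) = -10.84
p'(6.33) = -73.30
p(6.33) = -263.64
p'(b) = -10*b - 10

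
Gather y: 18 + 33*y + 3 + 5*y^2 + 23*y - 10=5*y^2 + 56*y + 11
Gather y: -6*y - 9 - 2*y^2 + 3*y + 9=-2*y^2 - 3*y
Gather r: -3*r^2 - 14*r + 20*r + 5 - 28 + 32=-3*r^2 + 6*r + 9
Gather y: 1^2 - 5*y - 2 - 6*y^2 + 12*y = -6*y^2 + 7*y - 1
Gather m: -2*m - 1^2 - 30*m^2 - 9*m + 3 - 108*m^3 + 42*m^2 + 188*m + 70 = -108*m^3 + 12*m^2 + 177*m + 72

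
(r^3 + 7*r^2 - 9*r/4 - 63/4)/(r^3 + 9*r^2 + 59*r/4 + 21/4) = (2*r - 3)/(2*r + 1)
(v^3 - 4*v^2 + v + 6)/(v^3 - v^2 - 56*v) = (-v^3 + 4*v^2 - v - 6)/(v*(-v^2 + v + 56))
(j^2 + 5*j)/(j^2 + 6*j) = (j + 5)/(j + 6)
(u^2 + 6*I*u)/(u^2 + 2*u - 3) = u*(u + 6*I)/(u^2 + 2*u - 3)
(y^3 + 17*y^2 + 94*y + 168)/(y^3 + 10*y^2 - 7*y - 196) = (y^2 + 10*y + 24)/(y^2 + 3*y - 28)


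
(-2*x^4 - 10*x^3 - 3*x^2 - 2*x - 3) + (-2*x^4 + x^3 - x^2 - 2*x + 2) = -4*x^4 - 9*x^3 - 4*x^2 - 4*x - 1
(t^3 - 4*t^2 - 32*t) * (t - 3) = t^4 - 7*t^3 - 20*t^2 + 96*t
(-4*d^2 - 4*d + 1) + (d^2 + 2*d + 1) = -3*d^2 - 2*d + 2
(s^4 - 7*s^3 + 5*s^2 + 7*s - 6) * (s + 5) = s^5 - 2*s^4 - 30*s^3 + 32*s^2 + 29*s - 30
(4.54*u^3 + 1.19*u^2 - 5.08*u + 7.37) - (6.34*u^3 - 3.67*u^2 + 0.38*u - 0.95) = -1.8*u^3 + 4.86*u^2 - 5.46*u + 8.32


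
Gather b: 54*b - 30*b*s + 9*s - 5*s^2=b*(54 - 30*s) - 5*s^2 + 9*s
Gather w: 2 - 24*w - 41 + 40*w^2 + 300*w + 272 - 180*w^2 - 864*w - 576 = -140*w^2 - 588*w - 343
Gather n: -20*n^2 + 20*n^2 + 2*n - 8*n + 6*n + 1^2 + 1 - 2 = 0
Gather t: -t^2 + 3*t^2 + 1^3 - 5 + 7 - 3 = 2*t^2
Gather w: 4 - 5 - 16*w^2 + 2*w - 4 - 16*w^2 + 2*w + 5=-32*w^2 + 4*w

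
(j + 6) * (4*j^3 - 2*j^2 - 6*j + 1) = 4*j^4 + 22*j^3 - 18*j^2 - 35*j + 6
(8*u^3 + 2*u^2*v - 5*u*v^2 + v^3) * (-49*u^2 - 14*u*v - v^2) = -392*u^5 - 210*u^4*v + 209*u^3*v^2 + 19*u^2*v^3 - 9*u*v^4 - v^5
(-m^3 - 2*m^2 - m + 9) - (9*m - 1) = -m^3 - 2*m^2 - 10*m + 10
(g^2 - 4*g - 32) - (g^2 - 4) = -4*g - 28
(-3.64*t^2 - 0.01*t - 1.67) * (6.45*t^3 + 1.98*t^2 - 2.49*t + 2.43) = -23.478*t^5 - 7.2717*t^4 - 1.7277*t^3 - 12.1269*t^2 + 4.134*t - 4.0581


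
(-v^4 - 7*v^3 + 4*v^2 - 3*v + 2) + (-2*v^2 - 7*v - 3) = -v^4 - 7*v^3 + 2*v^2 - 10*v - 1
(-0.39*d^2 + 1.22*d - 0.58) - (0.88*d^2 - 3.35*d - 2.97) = -1.27*d^2 + 4.57*d + 2.39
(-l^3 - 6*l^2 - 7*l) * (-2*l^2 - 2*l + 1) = 2*l^5 + 14*l^4 + 25*l^3 + 8*l^2 - 7*l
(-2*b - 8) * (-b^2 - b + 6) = 2*b^3 + 10*b^2 - 4*b - 48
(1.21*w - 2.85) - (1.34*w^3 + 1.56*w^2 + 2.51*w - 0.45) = -1.34*w^3 - 1.56*w^2 - 1.3*w - 2.4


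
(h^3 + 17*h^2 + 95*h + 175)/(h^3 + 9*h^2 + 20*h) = (h^2 + 12*h + 35)/(h*(h + 4))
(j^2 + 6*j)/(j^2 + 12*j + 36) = j/(j + 6)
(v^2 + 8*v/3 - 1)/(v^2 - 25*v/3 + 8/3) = (v + 3)/(v - 8)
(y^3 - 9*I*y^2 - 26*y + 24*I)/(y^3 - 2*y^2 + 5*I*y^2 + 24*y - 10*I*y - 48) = (y^2 - 6*I*y - 8)/(y^2 + y*(-2 + 8*I) - 16*I)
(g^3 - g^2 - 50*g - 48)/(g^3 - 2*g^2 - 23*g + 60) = (g^3 - g^2 - 50*g - 48)/(g^3 - 2*g^2 - 23*g + 60)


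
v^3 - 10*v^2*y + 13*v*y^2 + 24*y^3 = (v - 8*y)*(v - 3*y)*(v + y)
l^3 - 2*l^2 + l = l*(l - 1)^2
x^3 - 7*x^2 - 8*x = x*(x - 8)*(x + 1)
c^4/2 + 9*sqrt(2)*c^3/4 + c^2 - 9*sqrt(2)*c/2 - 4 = (c/2 + sqrt(2)/2)*(c - sqrt(2))*(c + sqrt(2)/2)*(c + 4*sqrt(2))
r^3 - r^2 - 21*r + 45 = (r - 3)^2*(r + 5)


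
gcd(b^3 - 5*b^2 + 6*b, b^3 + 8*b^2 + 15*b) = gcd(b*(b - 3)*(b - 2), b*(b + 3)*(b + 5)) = b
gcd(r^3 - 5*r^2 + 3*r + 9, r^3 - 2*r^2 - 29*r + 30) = 1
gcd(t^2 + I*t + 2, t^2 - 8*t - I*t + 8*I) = t - I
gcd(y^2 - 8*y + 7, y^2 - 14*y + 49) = y - 7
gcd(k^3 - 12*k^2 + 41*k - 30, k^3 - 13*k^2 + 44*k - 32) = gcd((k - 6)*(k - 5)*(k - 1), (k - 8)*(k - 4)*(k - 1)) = k - 1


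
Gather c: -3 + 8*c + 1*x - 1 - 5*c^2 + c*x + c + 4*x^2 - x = -5*c^2 + c*(x + 9) + 4*x^2 - 4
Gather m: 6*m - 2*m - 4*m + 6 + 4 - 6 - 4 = 0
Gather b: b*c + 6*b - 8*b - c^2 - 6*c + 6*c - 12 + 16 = b*(c - 2) - c^2 + 4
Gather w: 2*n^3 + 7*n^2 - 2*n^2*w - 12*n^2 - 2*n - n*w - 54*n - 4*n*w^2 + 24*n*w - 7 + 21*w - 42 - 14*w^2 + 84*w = 2*n^3 - 5*n^2 - 56*n + w^2*(-4*n - 14) + w*(-2*n^2 + 23*n + 105) - 49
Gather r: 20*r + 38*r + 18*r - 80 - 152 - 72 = 76*r - 304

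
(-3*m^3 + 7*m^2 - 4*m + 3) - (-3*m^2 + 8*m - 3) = -3*m^3 + 10*m^2 - 12*m + 6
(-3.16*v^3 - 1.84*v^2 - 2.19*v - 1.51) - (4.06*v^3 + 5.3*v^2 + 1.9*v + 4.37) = -7.22*v^3 - 7.14*v^2 - 4.09*v - 5.88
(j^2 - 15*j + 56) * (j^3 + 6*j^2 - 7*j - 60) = j^5 - 9*j^4 - 41*j^3 + 381*j^2 + 508*j - 3360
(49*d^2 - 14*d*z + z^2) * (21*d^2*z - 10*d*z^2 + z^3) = 1029*d^4*z - 784*d^3*z^2 + 210*d^2*z^3 - 24*d*z^4 + z^5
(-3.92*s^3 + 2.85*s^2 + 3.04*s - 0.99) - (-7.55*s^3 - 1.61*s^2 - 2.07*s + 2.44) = 3.63*s^3 + 4.46*s^2 + 5.11*s - 3.43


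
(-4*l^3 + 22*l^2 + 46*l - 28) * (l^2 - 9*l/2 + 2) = -4*l^5 + 40*l^4 - 61*l^3 - 191*l^2 + 218*l - 56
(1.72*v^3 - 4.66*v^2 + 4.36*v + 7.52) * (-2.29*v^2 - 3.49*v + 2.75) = -3.9388*v^5 + 4.6686*v^4 + 11.009*v^3 - 45.2522*v^2 - 14.2548*v + 20.68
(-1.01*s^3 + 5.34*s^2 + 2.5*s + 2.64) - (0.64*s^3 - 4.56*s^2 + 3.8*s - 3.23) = -1.65*s^3 + 9.9*s^2 - 1.3*s + 5.87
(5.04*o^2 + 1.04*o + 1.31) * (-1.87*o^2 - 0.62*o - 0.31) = -9.4248*o^4 - 5.0696*o^3 - 4.6569*o^2 - 1.1346*o - 0.4061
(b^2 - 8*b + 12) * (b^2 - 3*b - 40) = b^4 - 11*b^3 - 4*b^2 + 284*b - 480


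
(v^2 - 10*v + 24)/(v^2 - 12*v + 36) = (v - 4)/(v - 6)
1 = 1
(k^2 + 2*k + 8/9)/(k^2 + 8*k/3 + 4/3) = (k + 4/3)/(k + 2)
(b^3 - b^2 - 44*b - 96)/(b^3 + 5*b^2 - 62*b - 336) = (b^2 + 7*b + 12)/(b^2 + 13*b + 42)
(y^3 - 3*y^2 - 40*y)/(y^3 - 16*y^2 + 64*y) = (y + 5)/(y - 8)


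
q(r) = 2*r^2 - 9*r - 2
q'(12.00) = 39.00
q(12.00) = 178.00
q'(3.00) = 3.00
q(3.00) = -11.00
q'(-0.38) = -10.52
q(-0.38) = 1.71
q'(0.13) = -8.48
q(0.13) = -3.14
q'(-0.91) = -12.64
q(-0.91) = 7.85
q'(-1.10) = -13.40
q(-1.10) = 10.32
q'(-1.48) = -14.92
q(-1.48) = 15.70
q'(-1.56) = -15.24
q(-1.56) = 16.91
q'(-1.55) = -15.20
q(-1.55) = 16.76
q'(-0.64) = -11.56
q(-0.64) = 4.58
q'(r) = 4*r - 9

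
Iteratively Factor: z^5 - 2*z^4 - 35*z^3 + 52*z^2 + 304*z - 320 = (z + 4)*(z^4 - 6*z^3 - 11*z^2 + 96*z - 80) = (z - 4)*(z + 4)*(z^3 - 2*z^2 - 19*z + 20) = (z - 4)*(z + 4)^2*(z^2 - 6*z + 5) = (z - 5)*(z - 4)*(z + 4)^2*(z - 1)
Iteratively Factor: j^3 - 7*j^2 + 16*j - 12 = (j - 3)*(j^2 - 4*j + 4) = (j - 3)*(j - 2)*(j - 2)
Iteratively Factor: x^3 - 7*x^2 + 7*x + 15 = (x - 5)*(x^2 - 2*x - 3) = (x - 5)*(x + 1)*(x - 3)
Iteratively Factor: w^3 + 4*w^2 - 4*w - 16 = (w - 2)*(w^2 + 6*w + 8) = (w - 2)*(w + 4)*(w + 2)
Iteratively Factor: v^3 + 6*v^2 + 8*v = (v + 4)*(v^2 + 2*v) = (v + 2)*(v + 4)*(v)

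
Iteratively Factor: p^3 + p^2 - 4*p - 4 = (p + 2)*(p^2 - p - 2) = (p - 2)*(p + 2)*(p + 1)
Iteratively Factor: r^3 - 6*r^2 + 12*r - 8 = (r - 2)*(r^2 - 4*r + 4) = (r - 2)^2*(r - 2)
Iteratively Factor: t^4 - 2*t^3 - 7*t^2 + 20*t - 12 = (t - 2)*(t^3 - 7*t + 6) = (t - 2)*(t + 3)*(t^2 - 3*t + 2) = (t - 2)*(t - 1)*(t + 3)*(t - 2)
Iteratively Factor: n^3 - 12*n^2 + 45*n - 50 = (n - 2)*(n^2 - 10*n + 25) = (n - 5)*(n - 2)*(n - 5)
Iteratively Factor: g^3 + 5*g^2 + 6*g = (g + 2)*(g^2 + 3*g) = g*(g + 2)*(g + 3)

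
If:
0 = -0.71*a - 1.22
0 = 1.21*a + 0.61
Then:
No Solution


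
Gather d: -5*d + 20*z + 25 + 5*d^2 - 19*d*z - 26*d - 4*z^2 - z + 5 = 5*d^2 + d*(-19*z - 31) - 4*z^2 + 19*z + 30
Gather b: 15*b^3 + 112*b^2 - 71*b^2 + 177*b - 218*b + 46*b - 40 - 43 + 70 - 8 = 15*b^3 + 41*b^2 + 5*b - 21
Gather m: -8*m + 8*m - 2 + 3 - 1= 0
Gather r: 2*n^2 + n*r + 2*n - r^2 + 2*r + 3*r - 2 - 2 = 2*n^2 + 2*n - r^2 + r*(n + 5) - 4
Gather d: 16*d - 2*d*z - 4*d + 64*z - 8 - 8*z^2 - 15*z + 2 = d*(12 - 2*z) - 8*z^2 + 49*z - 6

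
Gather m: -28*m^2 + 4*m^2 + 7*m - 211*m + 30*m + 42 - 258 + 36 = -24*m^2 - 174*m - 180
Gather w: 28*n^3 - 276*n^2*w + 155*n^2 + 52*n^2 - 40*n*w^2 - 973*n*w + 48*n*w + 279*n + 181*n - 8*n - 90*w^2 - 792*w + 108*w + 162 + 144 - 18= 28*n^3 + 207*n^2 + 452*n + w^2*(-40*n - 90) + w*(-276*n^2 - 925*n - 684) + 288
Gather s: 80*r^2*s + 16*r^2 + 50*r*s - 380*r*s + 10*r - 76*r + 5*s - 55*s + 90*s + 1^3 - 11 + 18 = 16*r^2 - 66*r + s*(80*r^2 - 330*r + 40) + 8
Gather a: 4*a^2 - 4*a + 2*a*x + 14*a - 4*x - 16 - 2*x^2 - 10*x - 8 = 4*a^2 + a*(2*x + 10) - 2*x^2 - 14*x - 24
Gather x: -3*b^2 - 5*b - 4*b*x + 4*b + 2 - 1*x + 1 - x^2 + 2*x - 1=-3*b^2 - b - x^2 + x*(1 - 4*b) + 2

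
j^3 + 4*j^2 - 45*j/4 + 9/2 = (j - 3/2)*(j - 1/2)*(j + 6)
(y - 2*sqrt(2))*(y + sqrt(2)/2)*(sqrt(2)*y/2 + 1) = sqrt(2)*y^3/2 - y^2/2 - 5*sqrt(2)*y/2 - 2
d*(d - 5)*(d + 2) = d^3 - 3*d^2 - 10*d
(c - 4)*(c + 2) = c^2 - 2*c - 8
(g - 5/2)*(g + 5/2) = g^2 - 25/4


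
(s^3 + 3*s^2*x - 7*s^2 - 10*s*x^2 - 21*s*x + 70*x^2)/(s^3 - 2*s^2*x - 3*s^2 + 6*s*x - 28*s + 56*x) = (s + 5*x)/(s + 4)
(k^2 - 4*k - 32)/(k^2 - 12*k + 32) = (k + 4)/(k - 4)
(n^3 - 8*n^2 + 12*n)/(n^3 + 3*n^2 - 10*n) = (n - 6)/(n + 5)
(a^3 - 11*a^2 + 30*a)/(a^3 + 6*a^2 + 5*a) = (a^2 - 11*a + 30)/(a^2 + 6*a + 5)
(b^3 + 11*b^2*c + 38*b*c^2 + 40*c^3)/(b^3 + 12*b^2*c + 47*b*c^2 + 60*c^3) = (b + 2*c)/(b + 3*c)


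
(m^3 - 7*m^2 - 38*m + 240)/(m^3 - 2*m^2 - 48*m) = (m - 5)/m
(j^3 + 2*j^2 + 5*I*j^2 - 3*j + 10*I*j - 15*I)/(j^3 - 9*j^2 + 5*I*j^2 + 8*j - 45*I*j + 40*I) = (j + 3)/(j - 8)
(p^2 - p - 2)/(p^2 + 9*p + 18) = (p^2 - p - 2)/(p^2 + 9*p + 18)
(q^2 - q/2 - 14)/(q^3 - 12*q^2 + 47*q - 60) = (q + 7/2)/(q^2 - 8*q + 15)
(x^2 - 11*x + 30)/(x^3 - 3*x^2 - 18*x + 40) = (x - 6)/(x^2 + 2*x - 8)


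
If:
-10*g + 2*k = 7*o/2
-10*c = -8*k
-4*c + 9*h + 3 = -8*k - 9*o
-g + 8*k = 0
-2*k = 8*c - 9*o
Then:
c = 0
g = 0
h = -1/3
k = 0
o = 0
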